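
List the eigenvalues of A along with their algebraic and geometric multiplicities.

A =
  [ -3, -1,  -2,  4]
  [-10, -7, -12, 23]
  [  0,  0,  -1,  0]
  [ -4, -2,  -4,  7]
λ = -1: alg = 4, geom = 2

Step 1 — factor the characteristic polynomial to read off the algebraic multiplicities:
  χ_A(x) = (x + 1)^4

Step 2 — compute geometric multiplicities via the rank-nullity identity g(λ) = n − rank(A − λI):
  rank(A − (-1)·I) = 2, so dim ker(A − (-1)·I) = n − 2 = 2

Summary:
  λ = -1: algebraic multiplicity = 4, geometric multiplicity = 2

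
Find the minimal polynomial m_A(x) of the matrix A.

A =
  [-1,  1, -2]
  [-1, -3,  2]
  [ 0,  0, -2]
x^2 + 4*x + 4

The characteristic polynomial is χ_A(x) = (x + 2)^3, so the eigenvalues are known. The minimal polynomial is
  m_A(x) = Π_λ (x − λ)^{k_λ}
where k_λ is the size of the *largest* Jordan block for λ (equivalently, the smallest k with (A − λI)^k v = 0 for every generalised eigenvector v of λ).

  λ = -2: largest Jordan block has size 2, contributing (x + 2)^2

So m_A(x) = (x + 2)^2 = x^2 + 4*x + 4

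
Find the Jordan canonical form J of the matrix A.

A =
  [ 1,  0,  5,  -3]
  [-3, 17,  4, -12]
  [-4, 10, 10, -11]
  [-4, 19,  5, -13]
J_1(3) ⊕ J_3(4)

The characteristic polynomial is
  det(x·I − A) = x^4 - 15*x^3 + 84*x^2 - 208*x + 192 = (x - 4)^3*(x - 3)

Eigenvalues and multiplicities (the geometric multiplicity of λ is n − rank(A − λI), which equals the number of Jordan blocks for λ):
  λ = 3: algebraic multiplicity = 1, geometric multiplicity = 1
  λ = 4: algebraic multiplicity = 3, geometric multiplicity = 1

Determining the block sizes for each eigenvalue:
  λ = 3: one block (gm = 1), so the single block has size am = 1 → block sizes [1]
  λ = 4: one block (gm = 1), so the single block has size am = 3 → block sizes [3]

Assembling the blocks gives a Jordan form
J =
  [3, 0, 0, 0]
  [0, 4, 1, 0]
  [0, 0, 4, 1]
  [0, 0, 0, 4]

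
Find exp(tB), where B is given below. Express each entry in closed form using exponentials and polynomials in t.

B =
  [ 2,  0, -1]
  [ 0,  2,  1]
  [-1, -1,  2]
e^{tB} =
  [t^2*exp(2*t)/2 + exp(2*t), t^2*exp(2*t)/2, -t*exp(2*t)]
  [-t^2*exp(2*t)/2, -t^2*exp(2*t)/2 + exp(2*t), t*exp(2*t)]
  [-t*exp(2*t), -t*exp(2*t), exp(2*t)]

Strategy: write B = P · J · P⁻¹ where J is a Jordan canonical form, so e^{tB} = P · e^{tJ} · P⁻¹, and e^{tJ} can be computed block-by-block.

B has Jordan form
J =
  [2, 1, 0]
  [0, 2, 1]
  [0, 0, 2]
(up to reordering of blocks).

Per-block formulas:
  For a 3×3 Jordan block J_3(2): exp(t · J_3(2)) = e^(2t)·(I + t·N + (t^2/2)·N^2), where N is the 3×3 nilpotent shift.

After assembling e^{tJ} and conjugating by P, we get:

e^{tB} =
  [t^2*exp(2*t)/2 + exp(2*t), t^2*exp(2*t)/2, -t*exp(2*t)]
  [-t^2*exp(2*t)/2, -t^2*exp(2*t)/2 + exp(2*t), t*exp(2*t)]
  [-t*exp(2*t), -t*exp(2*t), exp(2*t)]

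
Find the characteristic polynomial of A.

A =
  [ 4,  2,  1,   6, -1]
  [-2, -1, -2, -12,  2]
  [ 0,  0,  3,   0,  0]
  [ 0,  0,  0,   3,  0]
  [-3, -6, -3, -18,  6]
x^5 - 15*x^4 + 90*x^3 - 270*x^2 + 405*x - 243

Expanding det(x·I − A) (e.g. by cofactor expansion or by noting that A is similar to its Jordan form J, which has the same characteristic polynomial as A) gives
  χ_A(x) = x^5 - 15*x^4 + 90*x^3 - 270*x^2 + 405*x - 243
which factors as (x - 3)^5. The eigenvalues (with algebraic multiplicities) are λ = 3 with multiplicity 5.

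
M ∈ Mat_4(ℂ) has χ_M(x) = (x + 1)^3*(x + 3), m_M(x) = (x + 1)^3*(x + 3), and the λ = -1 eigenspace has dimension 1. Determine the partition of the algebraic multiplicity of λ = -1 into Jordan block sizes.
Block sizes for λ = -1: [3]

Step 1 — from the characteristic polynomial, algebraic multiplicity of λ = -1 is 3. From dim ker(M − (-1)·I) = 1, there are exactly 1 Jordan blocks for λ = -1.
Step 2 — from the minimal polynomial, the factor (x + 1)^3 tells us the largest block for λ = -1 has size 3.
Step 3 — with total size 3, 1 blocks, and largest block 3, the block sizes (in nonincreasing order) are [3].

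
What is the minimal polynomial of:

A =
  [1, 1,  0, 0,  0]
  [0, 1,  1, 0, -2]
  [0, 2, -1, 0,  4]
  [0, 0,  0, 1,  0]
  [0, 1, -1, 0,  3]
x^3 - 3*x^2 + 3*x - 1

The characteristic polynomial is χ_A(x) = (x - 1)^5, so the eigenvalues are known. The minimal polynomial is
  m_A(x) = Π_λ (x − λ)^{k_λ}
where k_λ is the size of the *largest* Jordan block for λ (equivalently, the smallest k with (A − λI)^k v = 0 for every generalised eigenvector v of λ).

  λ = 1: largest Jordan block has size 3, contributing (x − 1)^3

So m_A(x) = (x - 1)^3 = x^3 - 3*x^2 + 3*x - 1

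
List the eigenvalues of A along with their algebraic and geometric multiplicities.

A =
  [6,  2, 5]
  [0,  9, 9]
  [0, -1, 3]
λ = 6: alg = 3, geom = 1

Step 1 — factor the characteristic polynomial to read off the algebraic multiplicities:
  χ_A(x) = (x - 6)^3

Step 2 — compute geometric multiplicities via the rank-nullity identity g(λ) = n − rank(A − λI):
  rank(A − (6)·I) = 2, so dim ker(A − (6)·I) = n − 2 = 1

Summary:
  λ = 6: algebraic multiplicity = 3, geometric multiplicity = 1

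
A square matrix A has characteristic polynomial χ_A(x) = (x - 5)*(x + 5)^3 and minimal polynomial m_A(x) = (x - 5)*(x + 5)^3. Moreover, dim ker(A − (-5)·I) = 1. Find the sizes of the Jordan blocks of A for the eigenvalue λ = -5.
Block sizes for λ = -5: [3]

Step 1 — from the characteristic polynomial, algebraic multiplicity of λ = -5 is 3. From dim ker(A − (-5)·I) = 1, there are exactly 1 Jordan blocks for λ = -5.
Step 2 — from the minimal polynomial, the factor (x + 5)^3 tells us the largest block for λ = -5 has size 3.
Step 3 — with total size 3, 1 blocks, and largest block 3, the block sizes (in nonincreasing order) are [3].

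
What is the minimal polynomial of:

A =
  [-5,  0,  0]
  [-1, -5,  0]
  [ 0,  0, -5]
x^2 + 10*x + 25

The characteristic polynomial is χ_A(x) = (x + 5)^3, so the eigenvalues are known. The minimal polynomial is
  m_A(x) = Π_λ (x − λ)^{k_λ}
where k_λ is the size of the *largest* Jordan block for λ (equivalently, the smallest k with (A − λI)^k v = 0 for every generalised eigenvector v of λ).

  λ = -5: largest Jordan block has size 2, contributing (x + 5)^2

So m_A(x) = (x + 5)^2 = x^2 + 10*x + 25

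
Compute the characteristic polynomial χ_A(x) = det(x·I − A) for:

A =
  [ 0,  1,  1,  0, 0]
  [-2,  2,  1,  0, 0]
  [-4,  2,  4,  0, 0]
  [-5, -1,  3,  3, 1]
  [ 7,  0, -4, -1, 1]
x^5 - 10*x^4 + 40*x^3 - 80*x^2 + 80*x - 32

Expanding det(x·I − A) (e.g. by cofactor expansion or by noting that A is similar to its Jordan form J, which has the same characteristic polynomial as A) gives
  χ_A(x) = x^5 - 10*x^4 + 40*x^3 - 80*x^2 + 80*x - 32
which factors as (x - 2)^5. The eigenvalues (with algebraic multiplicities) are λ = 2 with multiplicity 5.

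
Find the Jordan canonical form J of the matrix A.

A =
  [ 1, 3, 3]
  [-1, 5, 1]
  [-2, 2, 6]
J_2(4) ⊕ J_1(4)

The characteristic polynomial is
  det(x·I − A) = x^3 - 12*x^2 + 48*x - 64 = (x - 4)^3

Eigenvalues and multiplicities (the geometric multiplicity of λ is n − rank(A − λI), which equals the number of Jordan blocks for λ):
  λ = 4: algebraic multiplicity = 3, geometric multiplicity = 2

Determining the block sizes for each eigenvalue:
  λ = 4: 2 blocks summing to 3 forces exactly one block of size 2 and the rest size 1 → block sizes [2, 1]

Assembling the blocks gives a Jordan form
J =
  [4, 1, 0]
  [0, 4, 0]
  [0, 0, 4]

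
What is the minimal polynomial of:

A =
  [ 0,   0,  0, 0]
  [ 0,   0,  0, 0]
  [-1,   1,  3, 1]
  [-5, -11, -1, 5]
x^3 - 8*x^2 + 16*x

The characteristic polynomial is χ_A(x) = x^2*(x - 4)^2, so the eigenvalues are known. The minimal polynomial is
  m_A(x) = Π_λ (x − λ)^{k_λ}
where k_λ is the size of the *largest* Jordan block for λ (equivalently, the smallest k with (A − λI)^k v = 0 for every generalised eigenvector v of λ).

  λ = 0: largest Jordan block has size 1, contributing (x − 0)
  λ = 4: largest Jordan block has size 2, contributing (x − 4)^2

So m_A(x) = x*(x - 4)^2 = x^3 - 8*x^2 + 16*x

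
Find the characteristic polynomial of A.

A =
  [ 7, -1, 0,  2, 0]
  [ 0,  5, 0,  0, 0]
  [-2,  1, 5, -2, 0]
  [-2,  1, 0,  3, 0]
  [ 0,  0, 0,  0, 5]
x^5 - 25*x^4 + 250*x^3 - 1250*x^2 + 3125*x - 3125

Expanding det(x·I − A) (e.g. by cofactor expansion or by noting that A is similar to its Jordan form J, which has the same characteristic polynomial as A) gives
  χ_A(x) = x^5 - 25*x^4 + 250*x^3 - 1250*x^2 + 3125*x - 3125
which factors as (x - 5)^5. The eigenvalues (with algebraic multiplicities) are λ = 5 with multiplicity 5.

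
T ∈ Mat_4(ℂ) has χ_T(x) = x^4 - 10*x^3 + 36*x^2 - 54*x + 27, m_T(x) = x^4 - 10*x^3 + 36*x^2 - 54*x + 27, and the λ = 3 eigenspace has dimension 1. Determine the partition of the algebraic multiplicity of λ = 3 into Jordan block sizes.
Block sizes for λ = 3: [3]

Step 1 — from the characteristic polynomial, algebraic multiplicity of λ = 3 is 3. From dim ker(T − (3)·I) = 1, there are exactly 1 Jordan blocks for λ = 3.
Step 2 — from the minimal polynomial, the factor (x − 3)^3 tells us the largest block for λ = 3 has size 3.
Step 3 — with total size 3, 1 blocks, and largest block 3, the block sizes (in nonincreasing order) are [3].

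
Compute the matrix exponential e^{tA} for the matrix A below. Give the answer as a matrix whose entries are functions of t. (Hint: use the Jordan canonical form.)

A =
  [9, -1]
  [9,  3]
e^{tA} =
  [3*t*exp(6*t) + exp(6*t), -t*exp(6*t)]
  [9*t*exp(6*t), -3*t*exp(6*t) + exp(6*t)]

Strategy: write A = P · J · P⁻¹ where J is a Jordan canonical form, so e^{tA} = P · e^{tJ} · P⁻¹, and e^{tJ} can be computed block-by-block.

A has Jordan form
J =
  [6, 1]
  [0, 6]
(up to reordering of blocks).

Per-block formulas:
  For a 2×2 Jordan block J_2(6): exp(t · J_2(6)) = e^(6t)·(I + t·N), where N is the 2×2 nilpotent shift.

After assembling e^{tJ} and conjugating by P, we get:

e^{tA} =
  [3*t*exp(6*t) + exp(6*t), -t*exp(6*t)]
  [9*t*exp(6*t), -3*t*exp(6*t) + exp(6*t)]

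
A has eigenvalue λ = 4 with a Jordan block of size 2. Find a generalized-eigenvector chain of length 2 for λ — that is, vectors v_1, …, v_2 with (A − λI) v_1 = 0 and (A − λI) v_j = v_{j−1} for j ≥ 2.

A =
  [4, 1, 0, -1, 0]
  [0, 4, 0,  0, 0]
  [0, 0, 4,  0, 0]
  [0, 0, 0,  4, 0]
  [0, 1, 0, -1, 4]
A Jordan chain for λ = 4 of length 2:
v_1 = (1, 0, 0, 0, 1)ᵀ
v_2 = (0, 1, 0, 0, 0)ᵀ

Let N = A − (4)·I. We want v_2 with N^2 v_2 = 0 but N^1 v_2 ≠ 0; then v_{j-1} := N · v_j for j = 2, …, 2.

Pick v_2 = (0, 1, 0, 0, 0)ᵀ.
Then v_1 = N · v_2 = (1, 0, 0, 0, 1)ᵀ.

Sanity check: (A − (4)·I) v_1 = (0, 0, 0, 0, 0)ᵀ = 0. ✓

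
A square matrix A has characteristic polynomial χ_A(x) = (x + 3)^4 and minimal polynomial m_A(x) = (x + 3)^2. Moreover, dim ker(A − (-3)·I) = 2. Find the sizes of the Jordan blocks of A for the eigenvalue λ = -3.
Block sizes for λ = -3: [2, 2]

Step 1 — from the characteristic polynomial, algebraic multiplicity of λ = -3 is 4. From dim ker(A − (-3)·I) = 2, there are exactly 2 Jordan blocks for λ = -3.
Step 2 — from the minimal polynomial, the factor (x + 3)^2 tells us the largest block for λ = -3 has size 2.
Step 3 — with total size 4, 2 blocks, and largest block 2, the block sizes (in nonincreasing order) are [2, 2].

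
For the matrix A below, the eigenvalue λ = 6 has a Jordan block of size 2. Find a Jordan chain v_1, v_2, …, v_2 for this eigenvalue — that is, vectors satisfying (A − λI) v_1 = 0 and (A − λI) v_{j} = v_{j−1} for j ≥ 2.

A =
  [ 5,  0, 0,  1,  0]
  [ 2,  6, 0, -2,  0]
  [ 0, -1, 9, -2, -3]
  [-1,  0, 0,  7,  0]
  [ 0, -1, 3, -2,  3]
A Jordan chain for λ = 6 of length 2:
v_1 = (-1, 2, 0, -1, 0)ᵀ
v_2 = (1, 0, 0, 0, 0)ᵀ

Let N = A − (6)·I. We want v_2 with N^2 v_2 = 0 but N^1 v_2 ≠ 0; then v_{j-1} := N · v_j for j = 2, …, 2.

Pick v_2 = (1, 0, 0, 0, 0)ᵀ.
Then v_1 = N · v_2 = (-1, 2, 0, -1, 0)ᵀ.

Sanity check: (A − (6)·I) v_1 = (0, 0, 0, 0, 0)ᵀ = 0. ✓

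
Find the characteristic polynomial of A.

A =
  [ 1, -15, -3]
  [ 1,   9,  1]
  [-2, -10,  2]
x^3 - 12*x^2 + 48*x - 64

Expanding det(x·I − A) (e.g. by cofactor expansion or by noting that A is similar to its Jordan form J, which has the same characteristic polynomial as A) gives
  χ_A(x) = x^3 - 12*x^2 + 48*x - 64
which factors as (x - 4)^3. The eigenvalues (with algebraic multiplicities) are λ = 4 with multiplicity 3.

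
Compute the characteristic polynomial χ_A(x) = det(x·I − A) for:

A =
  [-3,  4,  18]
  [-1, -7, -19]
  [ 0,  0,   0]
x^3 + 10*x^2 + 25*x

Expanding det(x·I − A) (e.g. by cofactor expansion or by noting that A is similar to its Jordan form J, which has the same characteristic polynomial as A) gives
  χ_A(x) = x^3 + 10*x^2 + 25*x
which factors as x*(x + 5)^2. The eigenvalues (with algebraic multiplicities) are λ = -5 with multiplicity 2, λ = 0 with multiplicity 1.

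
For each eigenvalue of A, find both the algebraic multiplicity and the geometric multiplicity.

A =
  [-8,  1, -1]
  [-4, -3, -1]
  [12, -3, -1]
λ = -4: alg = 3, geom = 2

Step 1 — factor the characteristic polynomial to read off the algebraic multiplicities:
  χ_A(x) = (x + 4)^3

Step 2 — compute geometric multiplicities via the rank-nullity identity g(λ) = n − rank(A − λI):
  rank(A − (-4)·I) = 1, so dim ker(A − (-4)·I) = n − 1 = 2

Summary:
  λ = -4: algebraic multiplicity = 3, geometric multiplicity = 2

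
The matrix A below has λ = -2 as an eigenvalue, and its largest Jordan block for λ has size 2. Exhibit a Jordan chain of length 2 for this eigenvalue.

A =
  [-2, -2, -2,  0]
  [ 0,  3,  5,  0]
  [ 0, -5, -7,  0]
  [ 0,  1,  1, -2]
A Jordan chain for λ = -2 of length 2:
v_1 = (-2, 5, -5, 1)ᵀ
v_2 = (0, 1, 0, 0)ᵀ

Let N = A − (-2)·I. We want v_2 with N^2 v_2 = 0 but N^1 v_2 ≠ 0; then v_{j-1} := N · v_j for j = 2, …, 2.

Pick v_2 = (0, 1, 0, 0)ᵀ.
Then v_1 = N · v_2 = (-2, 5, -5, 1)ᵀ.

Sanity check: (A − (-2)·I) v_1 = (0, 0, 0, 0)ᵀ = 0. ✓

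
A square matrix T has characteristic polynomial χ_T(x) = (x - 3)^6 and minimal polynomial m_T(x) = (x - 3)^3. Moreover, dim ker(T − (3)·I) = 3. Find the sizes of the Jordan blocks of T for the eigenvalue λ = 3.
Block sizes for λ = 3: [3, 2, 1]

Step 1 — from the characteristic polynomial, algebraic multiplicity of λ = 3 is 6. From dim ker(T − (3)·I) = 3, there are exactly 3 Jordan blocks for λ = 3.
Step 2 — from the minimal polynomial, the factor (x − 3)^3 tells us the largest block for λ = 3 has size 3.
Step 3 — with total size 6, 3 blocks, and largest block 3, the block sizes (in nonincreasing order) are [3, 2, 1].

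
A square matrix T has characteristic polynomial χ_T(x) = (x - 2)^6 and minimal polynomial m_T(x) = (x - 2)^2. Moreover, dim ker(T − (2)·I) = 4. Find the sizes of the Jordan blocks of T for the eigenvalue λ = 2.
Block sizes for λ = 2: [2, 2, 1, 1]

Step 1 — from the characteristic polynomial, algebraic multiplicity of λ = 2 is 6. From dim ker(T − (2)·I) = 4, there are exactly 4 Jordan blocks for λ = 2.
Step 2 — from the minimal polynomial, the factor (x − 2)^2 tells us the largest block for λ = 2 has size 2.
Step 3 — with total size 6, 4 blocks, and largest block 2, the block sizes (in nonincreasing order) are [2, 2, 1, 1].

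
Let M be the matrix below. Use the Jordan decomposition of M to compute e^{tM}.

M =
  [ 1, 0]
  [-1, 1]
e^{tM} =
  [exp(t), 0]
  [-t*exp(t), exp(t)]

Strategy: write M = P · J · P⁻¹ where J is a Jordan canonical form, so e^{tM} = P · e^{tJ} · P⁻¹, and e^{tJ} can be computed block-by-block.

M has Jordan form
J =
  [1, 1]
  [0, 1]
(up to reordering of blocks).

Per-block formulas:
  For a 2×2 Jordan block J_2(1): exp(t · J_2(1)) = e^(1t)·(I + t·N), where N is the 2×2 nilpotent shift.

After assembling e^{tJ} and conjugating by P, we get:

e^{tM} =
  [exp(t), 0]
  [-t*exp(t), exp(t)]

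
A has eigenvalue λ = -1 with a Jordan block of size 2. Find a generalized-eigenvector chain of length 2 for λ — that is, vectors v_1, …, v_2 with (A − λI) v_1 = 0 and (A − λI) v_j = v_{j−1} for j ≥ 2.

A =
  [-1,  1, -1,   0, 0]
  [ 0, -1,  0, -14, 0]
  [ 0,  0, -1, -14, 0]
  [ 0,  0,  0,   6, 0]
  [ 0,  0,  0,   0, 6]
A Jordan chain for λ = -1 of length 2:
v_1 = (1, 0, 0, 0, 0)ᵀ
v_2 = (0, 1, 0, 0, 0)ᵀ

Let N = A − (-1)·I. We want v_2 with N^2 v_2 = 0 but N^1 v_2 ≠ 0; then v_{j-1} := N · v_j for j = 2, …, 2.

Pick v_2 = (0, 1, 0, 0, 0)ᵀ.
Then v_1 = N · v_2 = (1, 0, 0, 0, 0)ᵀ.

Sanity check: (A − (-1)·I) v_1 = (0, 0, 0, 0, 0)ᵀ = 0. ✓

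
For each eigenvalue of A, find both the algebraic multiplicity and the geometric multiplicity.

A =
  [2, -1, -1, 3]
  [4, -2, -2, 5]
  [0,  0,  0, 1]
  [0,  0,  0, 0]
λ = 0: alg = 4, geom = 2

Step 1 — factor the characteristic polynomial to read off the algebraic multiplicities:
  χ_A(x) = x^4

Step 2 — compute geometric multiplicities via the rank-nullity identity g(λ) = n − rank(A − λI):
  rank(A − (0)·I) = 2, so dim ker(A − (0)·I) = n − 2 = 2

Summary:
  λ = 0: algebraic multiplicity = 4, geometric multiplicity = 2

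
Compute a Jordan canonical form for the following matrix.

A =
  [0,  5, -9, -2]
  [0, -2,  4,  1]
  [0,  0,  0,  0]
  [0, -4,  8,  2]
J_3(0) ⊕ J_1(0)

The characteristic polynomial is
  det(x·I − A) = x^4

Eigenvalues and multiplicities (the geometric multiplicity of λ is n − rank(A − λI), which equals the number of Jordan blocks for λ):
  λ = 0: algebraic multiplicity = 4, geometric multiplicity = 2

Determining the block sizes for each eigenvalue:
  λ = 0: with am = 4 and gm = 2, the partition is not yet determined (e.g. several partitions of 4 into 2 parts exist). Let N = A − (0)·I. Computing rank(N^1) = 2, rank(N^2) = 1, rank(N^3) = 0; the number of blocks of size ≥ j is rank(N^{j−1}) − rank(N^j), giving [2, 1, 1]. So we have 1 block(s) of size 3, 1 block(s) of size 1 → block sizes [3, 1]

Assembling the blocks gives a Jordan form
J =
  [0, 1, 0, 0]
  [0, 0, 1, 0]
  [0, 0, 0, 0]
  [0, 0, 0, 0]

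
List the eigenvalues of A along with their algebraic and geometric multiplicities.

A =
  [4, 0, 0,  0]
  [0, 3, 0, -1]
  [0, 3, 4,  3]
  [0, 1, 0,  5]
λ = 4: alg = 4, geom = 3

Step 1 — factor the characteristic polynomial to read off the algebraic multiplicities:
  χ_A(x) = (x - 4)^4

Step 2 — compute geometric multiplicities via the rank-nullity identity g(λ) = n − rank(A − λI):
  rank(A − (4)·I) = 1, so dim ker(A − (4)·I) = n − 1 = 3

Summary:
  λ = 4: algebraic multiplicity = 4, geometric multiplicity = 3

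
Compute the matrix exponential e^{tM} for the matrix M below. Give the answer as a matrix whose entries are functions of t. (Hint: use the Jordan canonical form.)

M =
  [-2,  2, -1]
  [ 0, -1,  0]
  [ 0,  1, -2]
e^{tM} =
  [exp(-2*t), t*exp(-2*t) + exp(-t) - exp(-2*t), -t*exp(-2*t)]
  [0, exp(-t), 0]
  [0, exp(-t) - exp(-2*t), exp(-2*t)]

Strategy: write M = P · J · P⁻¹ where J is a Jordan canonical form, so e^{tM} = P · e^{tJ} · P⁻¹, and e^{tJ} can be computed block-by-block.

M has Jordan form
J =
  [-2,  1,  0]
  [ 0, -2,  0]
  [ 0,  0, -1]
(up to reordering of blocks).

Per-block formulas:
  For a 2×2 Jordan block J_2(-2): exp(t · J_2(-2)) = e^(-2t)·(I + t·N), where N is the 2×2 nilpotent shift.
  For a 1×1 block at λ = -1: exp(t · [-1]) = [e^(-1t)].

After assembling e^{tJ} and conjugating by P, we get:

e^{tM} =
  [exp(-2*t), t*exp(-2*t) + exp(-t) - exp(-2*t), -t*exp(-2*t)]
  [0, exp(-t), 0]
  [0, exp(-t) - exp(-2*t), exp(-2*t)]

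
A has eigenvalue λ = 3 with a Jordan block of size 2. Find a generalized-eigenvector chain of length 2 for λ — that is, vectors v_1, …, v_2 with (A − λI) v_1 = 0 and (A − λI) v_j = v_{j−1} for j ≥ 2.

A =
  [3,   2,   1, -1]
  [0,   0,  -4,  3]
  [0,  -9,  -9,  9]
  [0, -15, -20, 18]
A Jordan chain for λ = 3 of length 2:
v_1 = (2, -3, -9, -15)ᵀ
v_2 = (0, 1, 0, 0)ᵀ

Let N = A − (3)·I. We want v_2 with N^2 v_2 = 0 but N^1 v_2 ≠ 0; then v_{j-1} := N · v_j for j = 2, …, 2.

Pick v_2 = (0, 1, 0, 0)ᵀ.
Then v_1 = N · v_2 = (2, -3, -9, -15)ᵀ.

Sanity check: (A − (3)·I) v_1 = (0, 0, 0, 0)ᵀ = 0. ✓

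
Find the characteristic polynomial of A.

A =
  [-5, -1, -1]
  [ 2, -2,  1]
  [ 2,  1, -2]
x^3 + 9*x^2 + 27*x + 27

Expanding det(x·I − A) (e.g. by cofactor expansion or by noting that A is similar to its Jordan form J, which has the same characteristic polynomial as A) gives
  χ_A(x) = x^3 + 9*x^2 + 27*x + 27
which factors as (x + 3)^3. The eigenvalues (with algebraic multiplicities) are λ = -3 with multiplicity 3.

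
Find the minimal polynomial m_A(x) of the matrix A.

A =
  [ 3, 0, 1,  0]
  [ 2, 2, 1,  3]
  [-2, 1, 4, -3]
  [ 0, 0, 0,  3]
x^3 - 9*x^2 + 27*x - 27

The characteristic polynomial is χ_A(x) = (x - 3)^4, so the eigenvalues are known. The minimal polynomial is
  m_A(x) = Π_λ (x − λ)^{k_λ}
where k_λ is the size of the *largest* Jordan block for λ (equivalently, the smallest k with (A − λI)^k v = 0 for every generalised eigenvector v of λ).

  λ = 3: largest Jordan block has size 3, contributing (x − 3)^3

So m_A(x) = (x - 3)^3 = x^3 - 9*x^2 + 27*x - 27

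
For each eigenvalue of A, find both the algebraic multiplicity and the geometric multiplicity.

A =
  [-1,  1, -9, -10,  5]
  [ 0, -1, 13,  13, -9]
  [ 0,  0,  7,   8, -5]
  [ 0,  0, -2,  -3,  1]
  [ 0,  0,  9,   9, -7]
λ = -1: alg = 5, geom = 2

Step 1 — factor the characteristic polynomial to read off the algebraic multiplicities:
  χ_A(x) = (x + 1)^5

Step 2 — compute geometric multiplicities via the rank-nullity identity g(λ) = n − rank(A − λI):
  rank(A − (-1)·I) = 3, so dim ker(A − (-1)·I) = n − 3 = 2

Summary:
  λ = -1: algebraic multiplicity = 5, geometric multiplicity = 2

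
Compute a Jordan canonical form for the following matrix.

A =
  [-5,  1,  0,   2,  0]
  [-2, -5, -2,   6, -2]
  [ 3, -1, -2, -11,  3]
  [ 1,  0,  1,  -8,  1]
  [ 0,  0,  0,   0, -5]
J_2(-5) ⊕ J_2(-5) ⊕ J_1(-5)

The characteristic polynomial is
  det(x·I − A) = x^5 + 25*x^4 + 250*x^3 + 1250*x^2 + 3125*x + 3125 = (x + 5)^5

Eigenvalues and multiplicities (the geometric multiplicity of λ is n − rank(A − λI), which equals the number of Jordan blocks for λ):
  λ = -5: algebraic multiplicity = 5, geometric multiplicity = 3

Determining the block sizes for each eigenvalue:
  λ = -5: with am = 5 and gm = 3, the partition is not yet determined (e.g. several partitions of 5 into 3 parts exist). Let N = A − (-5)·I. Computing rank(N^1) = 2, rank(N^2) = 0; the number of blocks of size ≥ j is rank(N^{j−1}) − rank(N^j), giving [3, 2]. So we have 2 block(s) of size 2, 1 block(s) of size 1 → block sizes [2, 2, 1]

Assembling the blocks gives a Jordan form
J =
  [-5,  1,  0,  0,  0]
  [ 0, -5,  0,  0,  0]
  [ 0,  0, -5,  1,  0]
  [ 0,  0,  0, -5,  0]
  [ 0,  0,  0,  0, -5]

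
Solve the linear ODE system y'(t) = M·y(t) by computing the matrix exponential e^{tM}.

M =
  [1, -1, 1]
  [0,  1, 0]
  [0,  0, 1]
e^{tM} =
  [exp(t), -t*exp(t), t*exp(t)]
  [0, exp(t), 0]
  [0, 0, exp(t)]

Strategy: write M = P · J · P⁻¹ where J is a Jordan canonical form, so e^{tM} = P · e^{tJ} · P⁻¹, and e^{tJ} can be computed block-by-block.

M has Jordan form
J =
  [1, 1, 0]
  [0, 1, 0]
  [0, 0, 1]
(up to reordering of blocks).

Per-block formulas:
  For a 2×2 Jordan block J_2(1): exp(t · J_2(1)) = e^(1t)·(I + t·N), where N is the 2×2 nilpotent shift.
  For a 1×1 block at λ = 1: exp(t · [1]) = [e^(1t)].

After assembling e^{tJ} and conjugating by P, we get:

e^{tM} =
  [exp(t), -t*exp(t), t*exp(t)]
  [0, exp(t), 0]
  [0, 0, exp(t)]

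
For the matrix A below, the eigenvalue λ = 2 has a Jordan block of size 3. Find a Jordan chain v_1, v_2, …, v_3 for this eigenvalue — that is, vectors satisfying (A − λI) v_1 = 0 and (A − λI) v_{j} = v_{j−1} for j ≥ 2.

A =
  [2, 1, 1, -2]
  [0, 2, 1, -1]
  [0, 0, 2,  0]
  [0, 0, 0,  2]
A Jordan chain for λ = 2 of length 3:
v_1 = (1, 0, 0, 0)ᵀ
v_2 = (1, 1, 0, 0)ᵀ
v_3 = (0, 0, 1, 0)ᵀ

Let N = A − (2)·I. We want v_3 with N^3 v_3 = 0 but N^2 v_3 ≠ 0; then v_{j-1} := N · v_j for j = 3, …, 2.

Pick v_3 = (0, 0, 1, 0)ᵀ.
Then v_2 = N · v_3 = (1, 1, 0, 0)ᵀ.
Then v_1 = N · v_2 = (1, 0, 0, 0)ᵀ.

Sanity check: (A − (2)·I) v_1 = (0, 0, 0, 0)ᵀ = 0. ✓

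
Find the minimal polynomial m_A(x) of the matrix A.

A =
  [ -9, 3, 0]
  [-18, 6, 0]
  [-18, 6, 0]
x^2 + 3*x

The characteristic polynomial is χ_A(x) = x^2*(x + 3), so the eigenvalues are known. The minimal polynomial is
  m_A(x) = Π_λ (x − λ)^{k_λ}
where k_λ is the size of the *largest* Jordan block for λ (equivalently, the smallest k with (A − λI)^k v = 0 for every generalised eigenvector v of λ).

  λ = -3: largest Jordan block has size 1, contributing (x + 3)
  λ = 0: largest Jordan block has size 1, contributing (x − 0)

So m_A(x) = x*(x + 3) = x^2 + 3*x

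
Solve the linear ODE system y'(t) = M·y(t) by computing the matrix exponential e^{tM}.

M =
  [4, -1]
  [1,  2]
e^{tM} =
  [t*exp(3*t) + exp(3*t), -t*exp(3*t)]
  [t*exp(3*t), -t*exp(3*t) + exp(3*t)]

Strategy: write M = P · J · P⁻¹ where J is a Jordan canonical form, so e^{tM} = P · e^{tJ} · P⁻¹, and e^{tJ} can be computed block-by-block.

M has Jordan form
J =
  [3, 1]
  [0, 3]
(up to reordering of blocks).

Per-block formulas:
  For a 2×2 Jordan block J_2(3): exp(t · J_2(3)) = e^(3t)·(I + t·N), where N is the 2×2 nilpotent shift.

After assembling e^{tJ} and conjugating by P, we get:

e^{tM} =
  [t*exp(3*t) + exp(3*t), -t*exp(3*t)]
  [t*exp(3*t), -t*exp(3*t) + exp(3*t)]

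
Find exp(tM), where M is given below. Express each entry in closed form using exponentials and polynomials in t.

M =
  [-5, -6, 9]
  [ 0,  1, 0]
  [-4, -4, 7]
e^{tM} =
  [-6*t*exp(t) + exp(t), -6*t*exp(t), 9*t*exp(t)]
  [0, exp(t), 0]
  [-4*t*exp(t), -4*t*exp(t), 6*t*exp(t) + exp(t)]

Strategy: write M = P · J · P⁻¹ where J is a Jordan canonical form, so e^{tM} = P · e^{tJ} · P⁻¹, and e^{tJ} can be computed block-by-block.

M has Jordan form
J =
  [1, 1, 0]
  [0, 1, 0]
  [0, 0, 1]
(up to reordering of blocks).

Per-block formulas:
  For a 2×2 Jordan block J_2(1): exp(t · J_2(1)) = e^(1t)·(I + t·N), where N is the 2×2 nilpotent shift.
  For a 1×1 block at λ = 1: exp(t · [1]) = [e^(1t)].

After assembling e^{tJ} and conjugating by P, we get:

e^{tM} =
  [-6*t*exp(t) + exp(t), -6*t*exp(t), 9*t*exp(t)]
  [0, exp(t), 0]
  [-4*t*exp(t), -4*t*exp(t), 6*t*exp(t) + exp(t)]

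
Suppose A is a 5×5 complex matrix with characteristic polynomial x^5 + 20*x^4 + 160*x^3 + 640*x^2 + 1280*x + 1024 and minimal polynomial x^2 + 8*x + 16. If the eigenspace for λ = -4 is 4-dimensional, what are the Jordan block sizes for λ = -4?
Block sizes for λ = -4: [2, 1, 1, 1]

Step 1 — from the characteristic polynomial, algebraic multiplicity of λ = -4 is 5. From dim ker(A − (-4)·I) = 4, there are exactly 4 Jordan blocks for λ = -4.
Step 2 — from the minimal polynomial, the factor (x + 4)^2 tells us the largest block for λ = -4 has size 2.
Step 3 — with total size 5, 4 blocks, and largest block 2, the block sizes (in nonincreasing order) are [2, 1, 1, 1].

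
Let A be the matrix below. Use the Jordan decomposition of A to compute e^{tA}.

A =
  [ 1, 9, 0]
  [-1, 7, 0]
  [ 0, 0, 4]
e^{tA} =
  [-3*t*exp(4*t) + exp(4*t), 9*t*exp(4*t), 0]
  [-t*exp(4*t), 3*t*exp(4*t) + exp(4*t), 0]
  [0, 0, exp(4*t)]

Strategy: write A = P · J · P⁻¹ where J is a Jordan canonical form, so e^{tA} = P · e^{tJ} · P⁻¹, and e^{tJ} can be computed block-by-block.

A has Jordan form
J =
  [4, 1, 0]
  [0, 4, 0]
  [0, 0, 4]
(up to reordering of blocks).

Per-block formulas:
  For a 1×1 block at λ = 4: exp(t · [4]) = [e^(4t)].
  For a 2×2 Jordan block J_2(4): exp(t · J_2(4)) = e^(4t)·(I + t·N), where N is the 2×2 nilpotent shift.

After assembling e^{tJ} and conjugating by P, we get:

e^{tA} =
  [-3*t*exp(4*t) + exp(4*t), 9*t*exp(4*t), 0]
  [-t*exp(4*t), 3*t*exp(4*t) + exp(4*t), 0]
  [0, 0, exp(4*t)]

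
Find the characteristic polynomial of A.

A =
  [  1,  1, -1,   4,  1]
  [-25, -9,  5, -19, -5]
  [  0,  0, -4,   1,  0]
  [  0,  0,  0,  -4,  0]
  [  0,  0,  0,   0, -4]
x^5 + 20*x^4 + 160*x^3 + 640*x^2 + 1280*x + 1024

Expanding det(x·I − A) (e.g. by cofactor expansion or by noting that A is similar to its Jordan form J, which has the same characteristic polynomial as A) gives
  χ_A(x) = x^5 + 20*x^4 + 160*x^3 + 640*x^2 + 1280*x + 1024
which factors as (x + 4)^5. The eigenvalues (with algebraic multiplicities) are λ = -4 with multiplicity 5.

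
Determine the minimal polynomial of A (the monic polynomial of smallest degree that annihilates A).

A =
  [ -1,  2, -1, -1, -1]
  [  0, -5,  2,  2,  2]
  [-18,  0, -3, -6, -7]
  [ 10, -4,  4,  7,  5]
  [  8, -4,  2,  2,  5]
x^4 - 4*x^3 - 2*x^2 + 12*x + 9

The characteristic polynomial is χ_A(x) = (x - 3)^2*(x + 1)^3, so the eigenvalues are known. The minimal polynomial is
  m_A(x) = Π_λ (x − λ)^{k_λ}
where k_λ is the size of the *largest* Jordan block for λ (equivalently, the smallest k with (A − λI)^k v = 0 for every generalised eigenvector v of λ).

  λ = -1: largest Jordan block has size 2, contributing (x + 1)^2
  λ = 3: largest Jordan block has size 2, contributing (x − 3)^2

So m_A(x) = (x - 3)^2*(x + 1)^2 = x^4 - 4*x^3 - 2*x^2 + 12*x + 9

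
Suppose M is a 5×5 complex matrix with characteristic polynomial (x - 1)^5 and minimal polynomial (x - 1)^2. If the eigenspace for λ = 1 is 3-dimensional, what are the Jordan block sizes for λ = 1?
Block sizes for λ = 1: [2, 2, 1]

Step 1 — from the characteristic polynomial, algebraic multiplicity of λ = 1 is 5. From dim ker(M − (1)·I) = 3, there are exactly 3 Jordan blocks for λ = 1.
Step 2 — from the minimal polynomial, the factor (x − 1)^2 tells us the largest block for λ = 1 has size 2.
Step 3 — with total size 5, 3 blocks, and largest block 2, the block sizes (in nonincreasing order) are [2, 2, 1].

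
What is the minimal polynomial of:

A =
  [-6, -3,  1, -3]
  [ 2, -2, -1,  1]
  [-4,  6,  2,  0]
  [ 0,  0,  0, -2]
x^3 + 6*x^2 + 12*x + 8

The characteristic polynomial is χ_A(x) = (x + 2)^4, so the eigenvalues are known. The minimal polynomial is
  m_A(x) = Π_λ (x − λ)^{k_λ}
where k_λ is the size of the *largest* Jordan block for λ (equivalently, the smallest k with (A − λI)^k v = 0 for every generalised eigenvector v of λ).

  λ = -2: largest Jordan block has size 3, contributing (x + 2)^3

So m_A(x) = (x + 2)^3 = x^3 + 6*x^2 + 12*x + 8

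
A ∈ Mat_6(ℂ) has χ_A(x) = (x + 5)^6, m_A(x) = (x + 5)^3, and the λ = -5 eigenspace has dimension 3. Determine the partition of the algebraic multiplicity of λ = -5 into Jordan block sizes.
Block sizes for λ = -5: [3, 2, 1]

Step 1 — from the characteristic polynomial, algebraic multiplicity of λ = -5 is 6. From dim ker(A − (-5)·I) = 3, there are exactly 3 Jordan blocks for λ = -5.
Step 2 — from the minimal polynomial, the factor (x + 5)^3 tells us the largest block for λ = -5 has size 3.
Step 3 — with total size 6, 3 blocks, and largest block 3, the block sizes (in nonincreasing order) are [3, 2, 1].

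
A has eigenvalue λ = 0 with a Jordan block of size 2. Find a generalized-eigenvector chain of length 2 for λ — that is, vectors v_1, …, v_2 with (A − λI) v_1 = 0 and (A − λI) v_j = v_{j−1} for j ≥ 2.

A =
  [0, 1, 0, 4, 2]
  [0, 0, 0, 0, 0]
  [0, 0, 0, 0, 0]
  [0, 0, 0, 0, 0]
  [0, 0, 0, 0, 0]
A Jordan chain for λ = 0 of length 2:
v_1 = (1, 0, 0, 0, 0)ᵀ
v_2 = (0, 1, 0, 0, 0)ᵀ

Let N = A − (0)·I. We want v_2 with N^2 v_2 = 0 but N^1 v_2 ≠ 0; then v_{j-1} := N · v_j for j = 2, …, 2.

Pick v_2 = (0, 1, 0, 0, 0)ᵀ.
Then v_1 = N · v_2 = (1, 0, 0, 0, 0)ᵀ.

Sanity check: (A − (0)·I) v_1 = (0, 0, 0, 0, 0)ᵀ = 0. ✓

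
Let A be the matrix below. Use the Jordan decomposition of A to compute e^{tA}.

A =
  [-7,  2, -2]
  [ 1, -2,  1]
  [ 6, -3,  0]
e^{tA} =
  [3*t^2*exp(-3*t) - 4*t*exp(-3*t) + exp(-3*t), 2*t*exp(-3*t), 2*t^2*exp(-3*t) - 2*t*exp(-3*t)]
  [3*t^2*exp(-3*t)/2 + t*exp(-3*t), t*exp(-3*t) + exp(-3*t), t^2*exp(-3*t) + t*exp(-3*t)]
  [-9*t^2*exp(-3*t)/2 + 6*t*exp(-3*t), -3*t*exp(-3*t), -3*t^2*exp(-3*t) + 3*t*exp(-3*t) + exp(-3*t)]

Strategy: write A = P · J · P⁻¹ where J is a Jordan canonical form, so e^{tA} = P · e^{tJ} · P⁻¹, and e^{tJ} can be computed block-by-block.

A has Jordan form
J =
  [-3,  1,  0]
  [ 0, -3,  1]
  [ 0,  0, -3]
(up to reordering of blocks).

Per-block formulas:
  For a 3×3 Jordan block J_3(-3): exp(t · J_3(-3)) = e^(-3t)·(I + t·N + (t^2/2)·N^2), where N is the 3×3 nilpotent shift.

After assembling e^{tJ} and conjugating by P, we get:

e^{tA} =
  [3*t^2*exp(-3*t) - 4*t*exp(-3*t) + exp(-3*t), 2*t*exp(-3*t), 2*t^2*exp(-3*t) - 2*t*exp(-3*t)]
  [3*t^2*exp(-3*t)/2 + t*exp(-3*t), t*exp(-3*t) + exp(-3*t), t^2*exp(-3*t) + t*exp(-3*t)]
  [-9*t^2*exp(-3*t)/2 + 6*t*exp(-3*t), -3*t*exp(-3*t), -3*t^2*exp(-3*t) + 3*t*exp(-3*t) + exp(-3*t)]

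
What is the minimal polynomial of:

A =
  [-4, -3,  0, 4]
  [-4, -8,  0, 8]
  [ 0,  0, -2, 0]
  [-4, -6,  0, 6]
x^2 + 4*x + 4

The characteristic polynomial is χ_A(x) = (x + 2)^4, so the eigenvalues are known. The minimal polynomial is
  m_A(x) = Π_λ (x − λ)^{k_λ}
where k_λ is the size of the *largest* Jordan block for λ (equivalently, the smallest k with (A − λI)^k v = 0 for every generalised eigenvector v of λ).

  λ = -2: largest Jordan block has size 2, contributing (x + 2)^2

So m_A(x) = (x + 2)^2 = x^2 + 4*x + 4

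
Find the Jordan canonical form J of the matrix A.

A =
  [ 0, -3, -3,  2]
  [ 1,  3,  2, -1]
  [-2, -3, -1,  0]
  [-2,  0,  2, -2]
J_3(0) ⊕ J_1(0)

The characteristic polynomial is
  det(x·I − A) = x^4

Eigenvalues and multiplicities (the geometric multiplicity of λ is n − rank(A − λI), which equals the number of Jordan blocks for λ):
  λ = 0: algebraic multiplicity = 4, geometric multiplicity = 2

Determining the block sizes for each eigenvalue:
  λ = 0: with am = 4 and gm = 2, the partition is not yet determined (e.g. several partitions of 4 into 2 parts exist). Let N = A − (0)·I. Computing rank(N^1) = 2, rank(N^2) = 1, rank(N^3) = 0; the number of blocks of size ≥ j is rank(N^{j−1}) − rank(N^j), giving [2, 1, 1]. So we have 1 block(s) of size 3, 1 block(s) of size 1 → block sizes [3, 1]

Assembling the blocks gives a Jordan form
J =
  [0, 1, 0, 0]
  [0, 0, 1, 0]
  [0, 0, 0, 0]
  [0, 0, 0, 0]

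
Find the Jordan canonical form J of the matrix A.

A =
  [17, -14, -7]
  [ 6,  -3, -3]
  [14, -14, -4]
J_1(3) ⊕ J_1(3) ⊕ J_1(4)

The characteristic polynomial is
  det(x·I − A) = x^3 - 10*x^2 + 33*x - 36 = (x - 4)*(x - 3)^2

Eigenvalues and multiplicities (the geometric multiplicity of λ is n − rank(A − λI), which equals the number of Jordan blocks for λ):
  λ = 3: algebraic multiplicity = 2, geometric multiplicity = 2
  λ = 4: algebraic multiplicity = 1, geometric multiplicity = 1

Determining the block sizes for each eigenvalue:
  λ = 3: gm = am = 2, so every block has size 1 → block sizes [1, 1]
  λ = 4: one block (gm = 1), so the single block has size am = 1 → block sizes [1]

Assembling the blocks gives a Jordan form
J =
  [3, 0, 0]
  [0, 3, 0]
  [0, 0, 4]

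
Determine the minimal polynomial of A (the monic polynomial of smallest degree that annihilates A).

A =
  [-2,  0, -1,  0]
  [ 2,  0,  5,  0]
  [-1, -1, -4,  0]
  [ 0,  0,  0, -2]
x^3 + 6*x^2 + 12*x + 8

The characteristic polynomial is χ_A(x) = (x + 2)^4, so the eigenvalues are known. The minimal polynomial is
  m_A(x) = Π_λ (x − λ)^{k_λ}
where k_λ is the size of the *largest* Jordan block for λ (equivalently, the smallest k with (A − λI)^k v = 0 for every generalised eigenvector v of λ).

  λ = -2: largest Jordan block has size 3, contributing (x + 2)^3

So m_A(x) = (x + 2)^3 = x^3 + 6*x^2 + 12*x + 8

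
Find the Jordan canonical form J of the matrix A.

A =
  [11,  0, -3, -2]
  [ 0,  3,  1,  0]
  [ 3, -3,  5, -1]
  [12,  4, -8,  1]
J_3(5) ⊕ J_1(5)

The characteristic polynomial is
  det(x·I − A) = x^4 - 20*x^3 + 150*x^2 - 500*x + 625 = (x - 5)^4

Eigenvalues and multiplicities (the geometric multiplicity of λ is n − rank(A − λI), which equals the number of Jordan blocks for λ):
  λ = 5: algebraic multiplicity = 4, geometric multiplicity = 2

Determining the block sizes for each eigenvalue:
  λ = 5: with am = 4 and gm = 2, the partition is not yet determined (e.g. several partitions of 4 into 2 parts exist). Let N = A − (5)·I. Computing rank(N^1) = 2, rank(N^2) = 1, rank(N^3) = 0; the number of blocks of size ≥ j is rank(N^{j−1}) − rank(N^j), giving [2, 1, 1]. So we have 1 block(s) of size 3, 1 block(s) of size 1 → block sizes [3, 1]

Assembling the blocks gives a Jordan form
J =
  [5, 1, 0, 0]
  [0, 5, 1, 0]
  [0, 0, 5, 0]
  [0, 0, 0, 5]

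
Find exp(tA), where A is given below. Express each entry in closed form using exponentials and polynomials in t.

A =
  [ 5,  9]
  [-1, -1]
e^{tA} =
  [3*t*exp(2*t) + exp(2*t), 9*t*exp(2*t)]
  [-t*exp(2*t), -3*t*exp(2*t) + exp(2*t)]

Strategy: write A = P · J · P⁻¹ where J is a Jordan canonical form, so e^{tA} = P · e^{tJ} · P⁻¹, and e^{tJ} can be computed block-by-block.

A has Jordan form
J =
  [2, 1]
  [0, 2]
(up to reordering of blocks).

Per-block formulas:
  For a 2×2 Jordan block J_2(2): exp(t · J_2(2)) = e^(2t)·(I + t·N), where N is the 2×2 nilpotent shift.

After assembling e^{tJ} and conjugating by P, we get:

e^{tA} =
  [3*t*exp(2*t) + exp(2*t), 9*t*exp(2*t)]
  [-t*exp(2*t), -3*t*exp(2*t) + exp(2*t)]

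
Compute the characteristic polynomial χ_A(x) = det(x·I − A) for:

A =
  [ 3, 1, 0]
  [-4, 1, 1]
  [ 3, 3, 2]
x^3 - 6*x^2 + 12*x - 8

Expanding det(x·I − A) (e.g. by cofactor expansion or by noting that A is similar to its Jordan form J, which has the same characteristic polynomial as A) gives
  χ_A(x) = x^3 - 6*x^2 + 12*x - 8
which factors as (x - 2)^3. The eigenvalues (with algebraic multiplicities) are λ = 2 with multiplicity 3.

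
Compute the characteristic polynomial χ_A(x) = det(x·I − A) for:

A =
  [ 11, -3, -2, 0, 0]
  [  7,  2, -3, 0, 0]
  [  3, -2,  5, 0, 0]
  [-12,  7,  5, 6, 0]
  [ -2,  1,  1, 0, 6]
x^5 - 30*x^4 + 360*x^3 - 2160*x^2 + 6480*x - 7776

Expanding det(x·I − A) (e.g. by cofactor expansion or by noting that A is similar to its Jordan form J, which has the same characteristic polynomial as A) gives
  χ_A(x) = x^5 - 30*x^4 + 360*x^3 - 2160*x^2 + 6480*x - 7776
which factors as (x - 6)^5. The eigenvalues (with algebraic multiplicities) are λ = 6 with multiplicity 5.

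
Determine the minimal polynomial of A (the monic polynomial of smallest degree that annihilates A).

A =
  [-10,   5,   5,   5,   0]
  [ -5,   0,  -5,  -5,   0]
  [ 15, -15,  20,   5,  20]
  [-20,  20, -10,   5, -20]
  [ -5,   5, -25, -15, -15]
x^3 - 25*x

The characteristic polynomial is χ_A(x) = x*(x - 5)^2*(x + 5)^2, so the eigenvalues are known. The minimal polynomial is
  m_A(x) = Π_λ (x − λ)^{k_λ}
where k_λ is the size of the *largest* Jordan block for λ (equivalently, the smallest k with (A − λI)^k v = 0 for every generalised eigenvector v of λ).

  λ = -5: largest Jordan block has size 1, contributing (x + 5)
  λ = 0: largest Jordan block has size 1, contributing (x − 0)
  λ = 5: largest Jordan block has size 1, contributing (x − 5)

So m_A(x) = x*(x - 5)*(x + 5) = x^3 - 25*x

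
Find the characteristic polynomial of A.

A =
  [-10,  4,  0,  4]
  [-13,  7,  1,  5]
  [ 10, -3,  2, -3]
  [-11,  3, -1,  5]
x^4 - 4*x^3 + 16*x - 16

Expanding det(x·I − A) (e.g. by cofactor expansion or by noting that A is similar to its Jordan form J, which has the same characteristic polynomial as A) gives
  χ_A(x) = x^4 - 4*x^3 + 16*x - 16
which factors as (x - 2)^3*(x + 2). The eigenvalues (with algebraic multiplicities) are λ = -2 with multiplicity 1, λ = 2 with multiplicity 3.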